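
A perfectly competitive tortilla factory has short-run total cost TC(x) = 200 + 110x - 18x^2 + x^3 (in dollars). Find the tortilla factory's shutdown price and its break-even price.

Shutdown price = $29; break-even price = $50

AVC = 110 - 18x + x^2; minimized at x = 9, giving min AVC = $29. That is the shutdown price.
ATC = 200/x + 110 - 18x + x^2. Setting dATC/dx = −200/x^2 − 18 + 2x = 0 gives x = 10 (since 2·10^3 − 18·10^2 = 200).
min ATC = 200/10 + 110 − 18·10 + 10^2 = $50. That is the break-even price.
Between these two prices the firm operates at a loss; above $50 it earns a profit.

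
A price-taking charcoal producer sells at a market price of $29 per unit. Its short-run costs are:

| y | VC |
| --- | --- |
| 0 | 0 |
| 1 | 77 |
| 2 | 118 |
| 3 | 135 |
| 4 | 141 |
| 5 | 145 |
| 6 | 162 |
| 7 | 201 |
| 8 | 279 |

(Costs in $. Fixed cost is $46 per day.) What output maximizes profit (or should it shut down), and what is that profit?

Compute π = P·y − TC at each output: y=0: -46; y=1: -94; y=2: -106; y=3: -94; y=4: -71; y=5: -46; y=6: -34; y=7: -44; y=8: -93.
Profit is maximized at y = 6. AVC there is 162/6 = $27 ≤ P, so producing beats shutting down (which would give -$46).

y = 6; profit = -$34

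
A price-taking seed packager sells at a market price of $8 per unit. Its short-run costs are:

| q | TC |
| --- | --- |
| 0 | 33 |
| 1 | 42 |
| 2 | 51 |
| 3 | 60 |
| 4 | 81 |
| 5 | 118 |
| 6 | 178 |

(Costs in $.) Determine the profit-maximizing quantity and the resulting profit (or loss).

Tabulate TR − TC: q=0: -33; q=1: -34; q=2: -35; q=3: -36; q=4: -49; q=5: -78; q=6: -130.
Profit is highest at q = 0. Equivalently, the lowest AVC in the table is 9/1 ≈ $9 at q = 1, and P = $8 falls below it — price never covers variable cost, so the firm shuts down and loses only its fixed cost.

q = 0 (shut down); profit = -$33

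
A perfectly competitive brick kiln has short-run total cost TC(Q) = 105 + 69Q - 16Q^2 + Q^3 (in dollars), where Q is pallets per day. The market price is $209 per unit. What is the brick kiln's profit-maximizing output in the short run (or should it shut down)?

Produce at Q = 14

From TC, MC = TC'(Q) = 69 - 32Q + 3Q^2 and AVC = VC/Q = 69 - 16Q + Q^2.
The AVC parabola has its vertex at Q = 16/2 = 8, where AVC = 69 - 16·8 + 8^2 = $5.
Because $209 ≥ $5, revenue can cover variable cost; the firm operates.
Set P = MC: 209 = 69 - 32Q + 3Q^2 → -140 - 32Q + 3Q^2 = 0. The roots are Q = -10/3 and Q = 14; the profit-maximizing output is on the rising part of MC, so Q* = 14.
Check: AVC at Q = 14 is $41 ≤ P, so revenue covers variable cost.
Profit = P·Q − TC = 209·14 − 679 = $2247.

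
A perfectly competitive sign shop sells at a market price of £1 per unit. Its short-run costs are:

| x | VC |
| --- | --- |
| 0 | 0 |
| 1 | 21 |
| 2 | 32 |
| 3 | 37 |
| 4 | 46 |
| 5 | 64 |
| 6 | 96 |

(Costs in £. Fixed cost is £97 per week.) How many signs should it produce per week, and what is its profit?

x = 0 (shut down); profit = -£97

Compute π = P·x − TC at each output: x=0: -97; x=1: -117; x=2: -127; x=3: -131; x=4: -139; x=5: -156; x=6: -187.
Profit is highest at x = 0. Equivalently, the lowest AVC in the table is 46/4 ≈ £11.50 at x = 4, and P = £1 falls below it — price never covers variable cost, so the firm shuts down and loses only its fixed cost.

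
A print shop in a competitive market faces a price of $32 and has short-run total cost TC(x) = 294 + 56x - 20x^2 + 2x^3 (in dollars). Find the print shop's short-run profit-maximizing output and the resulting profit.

Profit = -$150 at x = 6

AVC = 56 - 20x + 2x^2; min AVC = $6 at x = 5. Since P = $32 ≥ min AVC, the firm produces.
MC = 56 - 40x + 6x^2. Setting P = MC and taking the root on the rising branch gives x* = 6.
TR = 32·6 = 192. TC = 294 + 48 = 342. Profit = 192 − 342 = -$150.
That loss of $150 beats the $294 the firm would lose by shutting down; producing recovers $144 of fixed cost.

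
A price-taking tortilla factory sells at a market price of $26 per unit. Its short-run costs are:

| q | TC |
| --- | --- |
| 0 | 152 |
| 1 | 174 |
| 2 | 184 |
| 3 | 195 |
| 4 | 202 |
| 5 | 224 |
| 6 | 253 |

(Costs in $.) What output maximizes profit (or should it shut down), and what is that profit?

Tabulate TR − TC: q=0: -152; q=1: -148; q=2: -132; q=3: -117; q=4: -98; q=5: -94; q=6: -97.
Profit is maximized at q = 5. AVC there is 72/5 = $14.40 ≤ P, so producing beats shutting down (which would give -$152).

q = 5; profit = -$94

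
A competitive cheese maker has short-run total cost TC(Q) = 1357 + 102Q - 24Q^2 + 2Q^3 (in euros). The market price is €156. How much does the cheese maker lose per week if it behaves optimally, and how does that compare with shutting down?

AVC = 102 - 24Q + 2Q^2; min AVC = €30 at Q = 6. Since P = €156 ≥ min AVC, the firm produces.
With MC = 102 - 48Q + 6Q^2, P = MC on the upward-sloping part at Q* = 9.
TR = 156·9 = 1404. TC = 1357 + 432 = 1789. Profit = 1404 − 1789 = -€385.
Shutting down would mean losing the fixed cost of €1357, so operating at a loss of €385 is better by €972.

Profit = -€385 at Q = 9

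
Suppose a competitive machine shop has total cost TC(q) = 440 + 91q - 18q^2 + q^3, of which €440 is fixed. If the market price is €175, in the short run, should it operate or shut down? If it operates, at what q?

Produce at q = 14

Strip out fixed cost: VC = 91q - 18q^2 + q^3. Then AVC = 91 - 18q + q^2 and MC = 91 - 36q + 3q^2.
AVC is minimized where dAVC/dq = -18 + 2q = 0, at q = 9; min AVC = 91 - 18·9 + 9^2 = €10.
Since P = €175 ≥ min AVC = €10, price covers variable cost and the firm should produce.
Set P = MC: 175 = 91 - 36q + 3q^2 → -84 - 36q + 3q^2 = 0. The roots are q = -2 and q = 14; the profit-maximizing output is on the rising part of MC, so q* = 14.
Check: AVC at q = 14 is €35 ≤ P, so revenue covers variable cost.
Profit = P·q − TC = 175·14 − 930 = €1520.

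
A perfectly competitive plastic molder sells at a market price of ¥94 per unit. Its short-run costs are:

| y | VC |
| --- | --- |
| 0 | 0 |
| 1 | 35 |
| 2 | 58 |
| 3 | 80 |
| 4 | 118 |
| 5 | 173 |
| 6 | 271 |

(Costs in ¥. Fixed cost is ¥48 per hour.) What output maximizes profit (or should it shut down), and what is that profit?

y = 5; profit = ¥249

Compute π = P·y − TC at each output: y=0: -48; y=1: 11; y=2: 82; y=3: 154; y=4: 210; y=5: 249; y=6: 245.
Profit is maximized at y = 5. AVC there is 173/5 = ¥34.60 ≤ P, so producing beats shutting down (which would give -¥48).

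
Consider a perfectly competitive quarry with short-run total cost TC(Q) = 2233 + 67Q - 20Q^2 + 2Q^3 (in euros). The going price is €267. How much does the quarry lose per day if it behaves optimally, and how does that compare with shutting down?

AVC = 67 - 20Q + 2Q^2 has its minimum €17 at Q = 5; price €267 clears that bar, so the firm operates.
With MC = 67 - 40Q + 6Q^2, P = MC on the upward-sloping part at Q* = 10.
TR = 267·10 = 2670. TC = 2233 + 670 = 2903. Profit = 2670 − 2903 = -€233.
Shutting down would mean losing the fixed cost of €2233, so operating at a loss of €233 is better by €2000.

Profit = -€233 at Q = 10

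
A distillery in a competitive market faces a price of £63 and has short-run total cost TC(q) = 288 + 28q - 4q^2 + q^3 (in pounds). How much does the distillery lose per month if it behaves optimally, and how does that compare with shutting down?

AVC = 28 - 4q + q^2 has its minimum £24 at q = 2; price £63 clears that bar, so the firm operates.
MC = 28 - 8q + 3q^2. Setting P = MC and taking the root on the rising branch gives q* = 5.
TR = 63·5 = 315. TC = 288 + 165 = 453. Profit = 315 − 453 = -£138.
Shutting down would mean losing the fixed cost of £288, so operating at a loss of £138 is better by £150.

Profit = -£138 at q = 5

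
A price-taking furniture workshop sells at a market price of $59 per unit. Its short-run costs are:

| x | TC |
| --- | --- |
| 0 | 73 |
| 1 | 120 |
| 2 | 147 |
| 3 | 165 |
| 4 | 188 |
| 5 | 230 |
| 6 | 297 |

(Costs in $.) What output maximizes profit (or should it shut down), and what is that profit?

Tabulate TR − TC: x=0: -73; x=1: -61; x=2: -29; x=3: 12; x=4: 48; x=5: 65; x=6: 57.
Profit is maximized at x = 5. AVC there is 157/5 = $31.40 ≤ P, so producing beats shutting down (which would give -$73).

x = 5; profit = $65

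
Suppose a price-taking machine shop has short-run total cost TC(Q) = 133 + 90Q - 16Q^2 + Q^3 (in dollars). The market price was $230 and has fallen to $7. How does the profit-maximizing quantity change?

Output falls from 14 to 0 (the firm shuts down)

MC = 90 - 32Q + 3Q^2; the shutdown threshold is min AVC = $26 (at Q = 8).
With P = $230 above the shutdown price, P = MC gives Q = 14.
At P = $7 < min AVC = $26, price no longer covers variable cost at any output, so the firm shuts down: Q = 0.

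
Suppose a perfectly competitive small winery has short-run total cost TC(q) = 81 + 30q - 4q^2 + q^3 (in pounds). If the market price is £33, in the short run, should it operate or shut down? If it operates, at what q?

Produce at q = 3

Variable cost is VC = 30q - 4q^2 + q^3, so AVC = VC/q = 30 - 4q + q^2 and MC = dTC/dq = 30 - 8q + 3q^2.
The AVC parabola has its vertex at q = 4/2 = 2, where AVC = 30 - 4·2 + 2^2 = £26.
Because £33 ≥ £26, revenue can cover variable cost; the firm operates.
Solving P = MC: -3 - 8q + 3q^2 = 0 ⇒ q = -1/3 or 3. On the upward-sloping branch, q* = 3.
Check: AVC at q = 3 is £27 ≤ P, so revenue covers variable cost.
Profit = P·q − TC = 33·3 − 162 = -£63, a loss, but smaller than the £81 fixed cost the firm would lose by shutting down.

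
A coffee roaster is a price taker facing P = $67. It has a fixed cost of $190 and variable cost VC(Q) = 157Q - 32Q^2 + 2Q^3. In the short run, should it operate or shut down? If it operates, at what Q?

From TC, MC = TC'(Q) = 157 - 64Q + 6Q^2 and AVC = VC/Q = 157 - 32Q + 2Q^2.
AVC hits its minimum where MC = AVC, at Q = 8, giving min AVC = 157 - 32·8 + 2·8^2 = $29.
Because $67 ≥ $29, revenue can cover variable cost; the firm operates.
Set P = MC: 67 = 157 - 64Q + 6Q^2 → 90 - 64Q + 6Q^2 = 0. The roots are Q = 5/3 and Q = 9; the profit-maximizing output is on the rising part of MC, so Q* = 9.
Check: AVC at Q = 9 is $31 ≤ P, so revenue covers variable cost.
Profit = P·Q − TC = 67·9 − 469 = $134.

Produce at Q = 9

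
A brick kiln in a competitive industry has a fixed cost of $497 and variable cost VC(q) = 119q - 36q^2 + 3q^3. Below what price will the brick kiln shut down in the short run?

Short-run supply begins at min AVC. From VC = 119q - 36q^2 + 3q^3, AVC = 119 - 36q + 3q^2.
dAVC/dq = -36 + 6q = 0 gives q = 6. min AVC = 119 - 36·6 + 3·6^2 = 11.
The firm shuts down for any P below $11.

$11 per unit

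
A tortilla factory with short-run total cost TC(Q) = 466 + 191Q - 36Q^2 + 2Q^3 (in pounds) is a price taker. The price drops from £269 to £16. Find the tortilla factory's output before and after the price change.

MC = 191 - 72Q + 6Q^2; the shutdown threshold is min AVC = £29 (at Q = 9).
With P = £269 above the shutdown price, P = MC gives Q = 13.
At P = £16 < min AVC = £29, price no longer covers variable cost at any output, so the firm shuts down: Q = 0.

Output falls from 13 to 0 (the firm shuts down)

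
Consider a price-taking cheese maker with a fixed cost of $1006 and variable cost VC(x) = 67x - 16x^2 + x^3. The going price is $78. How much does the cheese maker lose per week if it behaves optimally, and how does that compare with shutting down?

Profit = -$280 at x = 11

AVC = 67 - 16x + x^2; min AVC = $3 at x = 8. Since P = $78 ≥ min AVC, the firm produces.
With MC = 67 - 32x + 3x^2, P = MC on the upward-sloping part at x* = 11.
TR = 78·11 = 858. TC = 1006 + 132 = 1138. Profit = 858 − 1138 = -$280.
By producing, the firm covers all variable cost plus $726 of fixed cost; shutting down would lose the full $1006.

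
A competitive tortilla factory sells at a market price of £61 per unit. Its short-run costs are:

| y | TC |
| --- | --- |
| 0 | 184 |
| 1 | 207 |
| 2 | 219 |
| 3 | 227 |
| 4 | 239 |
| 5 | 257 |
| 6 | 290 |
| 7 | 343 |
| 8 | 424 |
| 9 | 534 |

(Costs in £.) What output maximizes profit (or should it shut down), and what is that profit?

Profit at each row (π = 61y − TC): y=0: -184; y=1: -146; y=2: -97; y=3: -44; y=4: 5; y=5: 48; y=6: 76; y=7: 84; y=8: 64; y=9: 15.
Profit is maximized at y = 7. AVC there is 159/7 = £22.71 ≤ P, so producing beats shutting down (which would give -£184).

y = 7; profit = £84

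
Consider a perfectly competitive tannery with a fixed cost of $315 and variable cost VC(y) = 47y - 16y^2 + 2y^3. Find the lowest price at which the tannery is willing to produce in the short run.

$15 per unit

The firm shuts down when price falls below the minimum of average variable cost. AVC = VC/y = 47 - 16y + 2y^2.
dAVC/dy = -16 + 4y = 0 gives y = 4. min AVC = 47 - 16·4 + 2·4^2 = 15.
The firm shuts down for any P below $15.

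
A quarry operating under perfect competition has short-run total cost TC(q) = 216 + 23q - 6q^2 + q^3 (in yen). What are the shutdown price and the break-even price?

Shutdown price = ¥14; break-even price = ¥59

Shutdown price = min AVC. AVC = 23 - 6q + q^2, with vertex at q = 3 and minimum ¥14.
ATC = 216/q + 23 - 6q + q^2. Setting dATC/dq = −216/q^2 − 6 + 2q = 0 gives q = 6 (since 2·6^3 − 6·6^2 = 216).
min ATC = 216/6 + 23 − 6·6 + 6^2 = ¥59. That is the break-even price.
Between these two prices the firm operates at a loss; above ¥59 it earns a profit.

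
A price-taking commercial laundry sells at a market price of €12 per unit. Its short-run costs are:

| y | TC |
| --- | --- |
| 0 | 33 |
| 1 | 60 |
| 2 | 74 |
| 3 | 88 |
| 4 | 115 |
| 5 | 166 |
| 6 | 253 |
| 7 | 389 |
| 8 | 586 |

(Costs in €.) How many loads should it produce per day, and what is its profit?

Profit at each row (π = 12y − TC): y=0: -33; y=1: -48; y=2: -50; y=3: -52; y=4: -67; y=5: -106; y=6: -181; y=7: -305; y=8: -490.
Profit is highest at y = 0. Equivalently, the lowest AVC in the table is 55/3 ≈ €18.33 at y = 3, and P = €12 falls below it — price never covers variable cost, so the firm shuts down and loses only its fixed cost.

y = 0 (shut down); profit = -€33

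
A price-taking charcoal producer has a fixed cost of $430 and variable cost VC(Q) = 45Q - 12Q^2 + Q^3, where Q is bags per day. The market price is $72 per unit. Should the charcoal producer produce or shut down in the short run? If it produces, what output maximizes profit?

Produce at Q = 9

From TC, MC = TC'(Q) = 45 - 24Q + 3Q^2 and AVC = VC/Q = 45 - 12Q + Q^2.
The AVC parabola has its vertex at Q = 12/2 = 6, where AVC = 45 - 12·6 + 6^2 = $9.
P = $72 exceeds min AVC = $9, so the firm stays open.
Set P = MC: 72 = 45 - 24Q + 3Q^2 → -27 - 24Q + 3Q^2 = 0. The roots are Q = -1 and Q = 9; the profit-maximizing output is on the rising part of MC, so Q* = 9.
Check: AVC at Q = 9 is $18 ≤ P, so revenue covers variable cost.
Profit = P·Q − TC = 72·9 − 592 = $56.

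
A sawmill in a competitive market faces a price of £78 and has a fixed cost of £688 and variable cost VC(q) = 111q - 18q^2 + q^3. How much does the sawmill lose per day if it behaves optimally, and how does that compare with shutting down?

AVC = 111 - 18q + q^2; min AVC = £30 at q = 9. Since P = £78 ≥ min AVC, the firm produces.
With MC = 111 - 36q + 3q^2, P = MC on the upward-sloping part at q* = 11.
TR = 78·11 = 858. TC = 688 + 374 = 1062. Profit = 858 − 1062 = -£204.
Shutting down would mean losing the fixed cost of £688, so operating at a loss of £204 is better by £484.

Profit = -£204 at q = 11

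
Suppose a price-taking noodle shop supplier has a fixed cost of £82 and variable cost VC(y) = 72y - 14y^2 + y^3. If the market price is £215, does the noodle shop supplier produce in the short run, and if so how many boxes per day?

Produce at y = 13

Variable cost is VC = 72y - 14y^2 + y^3, so AVC = VC/y = 72 - 14y + y^2 and MC = dTC/dy = 72 - 28y + 3y^2.
AVC is minimized where dAVC/dy = -14 + 2y = 0, at y = 7; min AVC = 72 - 14·7 + 7^2 = £23.
Because £215 ≥ £23, revenue can cover variable cost; the firm operates.
P = MC gives -143 - 28y + 3y^2 = 0, with roots -11/3 and 13. Take the larger (rising MC): y* = 13.
Check: AVC at y = 13 is £59 ≤ P, so revenue covers variable cost.
Profit = P·y − TC = 215·13 − 849 = £1946.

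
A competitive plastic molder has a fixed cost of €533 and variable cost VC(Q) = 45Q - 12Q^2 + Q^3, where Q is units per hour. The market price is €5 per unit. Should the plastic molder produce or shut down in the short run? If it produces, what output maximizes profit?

Shut down

From TC, MC = TC'(Q) = 45 - 24Q + 3Q^2 and AVC = VC/Q = 45 - 12Q + Q^2.
The AVC parabola has its vertex at Q = 12/2 = 6, where AVC = 45 - 12·6 + 6^2 = €9.
With P < min AVC (€5 < €9), every unit sold adds to the loss.
The firm minimizes its loss by shutting down and losing only its fixed cost of €533.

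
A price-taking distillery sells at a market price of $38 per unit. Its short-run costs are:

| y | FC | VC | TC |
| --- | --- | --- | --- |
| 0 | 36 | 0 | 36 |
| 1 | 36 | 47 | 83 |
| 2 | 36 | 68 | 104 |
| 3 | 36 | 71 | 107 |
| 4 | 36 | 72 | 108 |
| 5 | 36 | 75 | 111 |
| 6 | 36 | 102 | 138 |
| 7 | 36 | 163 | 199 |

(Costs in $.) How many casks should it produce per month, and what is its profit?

Compute π = P·y − TC at each output: y=0: -36; y=1: -45; y=2: -28; y=3: 7; y=4: 44; y=5: 79; y=6: 90; y=7: 67.
Profit is maximized at y = 6. AVC there is 102/6 = $17 ≤ P, so producing beats shutting down (which would give -$36).

y = 6; profit = $90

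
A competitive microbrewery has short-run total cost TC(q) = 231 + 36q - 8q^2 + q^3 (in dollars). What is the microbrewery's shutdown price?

$20 per unit

The shutdown price is the minimum of AVC. VC = 36q - 8q^2 + q^3, so AVC = 36 - 8q + q^2.
At the minimum of AVC, MC = AVC. MC = 36 - 16q + 3q^2; setting MC = AVC gives 2q^2 - 8q = 0, so q = 4. min AVC = 20.
For P < $20 the firm produces nothing.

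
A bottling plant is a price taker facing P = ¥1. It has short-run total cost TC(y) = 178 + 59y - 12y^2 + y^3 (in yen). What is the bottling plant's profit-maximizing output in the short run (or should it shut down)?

Shut down

From TC, MC = TC'(y) = 59 - 24y + 3y^2 and AVC = VC/y = 59 - 12y + y^2.
AVC hits its minimum where MC = AVC, at y = 6, giving min AVC = 59 - 12·6 + 6^2 = ¥23.
P = ¥1 lies below min AVC = ¥23; no output level covers variable cost.
Best response: produce nothing and absorb the ¥178 fixed cost.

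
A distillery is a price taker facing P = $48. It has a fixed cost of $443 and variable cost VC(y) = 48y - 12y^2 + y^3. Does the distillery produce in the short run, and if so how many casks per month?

Strip out fixed cost: VC = 48y - 12y^2 + y^3. Then AVC = 48 - 12y + y^2 and MC = 48 - 24y + 3y^2.
The AVC parabola has its vertex at y = 12/2 = 6, where AVC = 48 - 12·6 + 6^2 = $12.
P = $48 exceeds min AVC = $12, so the firm stays open.
P = MC gives -24y + 3y^2 = 0, with roots 0 and 8. Take the larger (rising MC): y* = 8.
Check: AVC at y = 8 is $16 ≤ P, so revenue covers variable cost.
Profit = P·y − TC = 48·8 − 571 = -$187, a loss, but smaller than the $443 fixed cost the firm would lose by shutting down.

Produce at y = 8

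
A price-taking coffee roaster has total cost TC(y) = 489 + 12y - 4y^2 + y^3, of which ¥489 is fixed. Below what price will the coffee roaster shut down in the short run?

¥8 per unit

The shutdown price is the minimum of AVC. VC = 12y - 4y^2 + y^3, so AVC = 12 - 4y + y^2.
dAVC/dy = -4 + 2y = 0 gives y = 2. min AVC = 12 - 4·2 + 2^2 = 8.
The firm shuts down for any P below ¥8.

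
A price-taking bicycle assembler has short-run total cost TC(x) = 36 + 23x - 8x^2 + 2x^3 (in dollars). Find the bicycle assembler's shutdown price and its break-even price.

Shutdown price = $15; break-even price = $29

AVC = 23 - 8x + 2x^2; minimized at x = 2, giving min AVC = $15. That is the shutdown price.
ATC = 36/x + 23 - 8x + 2x^2. Setting dATC/dx = −36/x^2 − 8 + 4x = 0 gives x = 3 (since 4·3^3 − 8·3^2 = 36).
min ATC = 36/3 + 23 − 8·3 + 2·3^2 = $29. That is the break-even price.
For $15 ≤ P < $29 the firm produces at a loss; below $15 it shuts down.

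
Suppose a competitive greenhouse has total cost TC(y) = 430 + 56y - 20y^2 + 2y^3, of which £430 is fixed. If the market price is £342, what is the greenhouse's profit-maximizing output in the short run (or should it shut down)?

Produce at y = 11

Strip out fixed cost: VC = 56y - 20y^2 + 2y^3. Then AVC = 56 - 20y + 2y^2 and MC = 56 - 40y + 6y^2.
AVC is minimized where dAVC/dy = -20 + 4y = 0, at y = 5; min AVC = 56 - 20·5 + 2·5^2 = £6.
Since P = £342 ≥ min AVC = £6, price covers variable cost and the firm should produce.
Solving P = MC: -286 - 40y + 6y^2 = 0 ⇒ y = -13/3 or 11. On the upward-sloping branch, y* = 11.
Check: AVC at y = 11 is £78 ≤ P, so revenue covers variable cost.
Profit = P·y − TC = 342·11 − 1288 = £2474.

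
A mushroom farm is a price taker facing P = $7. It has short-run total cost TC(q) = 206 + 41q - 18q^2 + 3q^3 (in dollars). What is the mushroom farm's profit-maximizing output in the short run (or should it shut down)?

Variable cost is VC = 41q - 18q^2 + 3q^3, so AVC = VC/q = 41 - 18q + 3q^2 and MC = dTC/dq = 41 - 36q + 9q^2.
The AVC parabola has its vertex at q = 18/6 = 3, where AVC = 41 - 18·3 + 3·3^2 = $14.
P = $7 lies below min AVC = $14; no output level covers variable cost.
The firm minimizes its loss by shutting down and losing only its fixed cost of $206.

Shut down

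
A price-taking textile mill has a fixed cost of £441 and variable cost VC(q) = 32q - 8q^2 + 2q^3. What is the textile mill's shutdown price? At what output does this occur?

The shutdown price is the minimum of AVC. VC = 32q - 8q^2 + 2q^3, so AVC = 32 - 8q + 2q^2.
At the minimum of AVC, MC = AVC. MC = 32 - 16q + 6q^2; setting MC = AVC gives 4q^2 - 8q = 0, so q = 2. min AVC = 24.
For P < £24 the firm produces nothing.

£24 per unit, at q = 2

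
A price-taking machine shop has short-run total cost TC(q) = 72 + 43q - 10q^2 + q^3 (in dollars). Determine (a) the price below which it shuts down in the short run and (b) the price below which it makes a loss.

AVC = 43 - 10q + q^2; minimized at q = 5, giving min AVC = $18. That is the shutdown price.
ATC = 72/q + 43 - 10q + q^2. Setting dATC/dq = −72/q^2 − 10 + 2q = 0 gives q = 6 (since 2·6^3 − 10·6^2 = 72).
min ATC = 72/6 + 43 − 10·6 + 6^2 = $31. That is the break-even price.
Between these two prices the firm operates at a loss; above $31 it earns a profit.

Shutdown price = $18; break-even price = $31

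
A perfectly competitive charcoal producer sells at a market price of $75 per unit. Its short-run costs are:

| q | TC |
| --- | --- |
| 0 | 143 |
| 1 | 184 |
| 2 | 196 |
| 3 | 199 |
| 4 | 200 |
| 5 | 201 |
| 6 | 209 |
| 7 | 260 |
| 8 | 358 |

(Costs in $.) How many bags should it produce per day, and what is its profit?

q = 7; profit = $265

Tabulate TR − TC: q=0: -143; q=1: -109; q=2: -46; q=3: 26; q=4: 100; q=5: 174; q=6: 241; q=7: 265; q=8: 242.
Profit is maximized at q = 7. AVC there is 117/7 = $16.71 ≤ P, so producing beats shutting down (which would give -$143).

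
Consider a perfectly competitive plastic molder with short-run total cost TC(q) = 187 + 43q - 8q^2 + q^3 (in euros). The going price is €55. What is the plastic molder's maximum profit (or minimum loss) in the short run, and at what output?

AVC = 43 - 8q + q^2; min AVC = €27 at q = 4. Since P = €55 ≥ min AVC, the firm produces.
MC = 43 - 16q + 3q^2. Setting P = MC and taking the root on the rising branch gives q* = 6.
TR = 55·6 = 330. TC = 187 + 186 = 373. Profit = 330 − 373 = -€43.
By producing, the firm covers all variable cost plus €144 of fixed cost; shutting down would lose the full €187.

Profit = -€43 at q = 6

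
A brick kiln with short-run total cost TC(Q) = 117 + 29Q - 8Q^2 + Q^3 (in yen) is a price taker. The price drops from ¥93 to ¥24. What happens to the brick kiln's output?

MC = 29 - 16Q + 3Q^2; the shutdown threshold is min AVC = ¥13 (at Q = 4).
With P = ¥93 above the shutdown price, P = MC gives Q = 8.
At P = ¥24 ≥ min AVC, set P = MC: Q = 5. The firm stays open but cuts output.

Output falls from 8 to 5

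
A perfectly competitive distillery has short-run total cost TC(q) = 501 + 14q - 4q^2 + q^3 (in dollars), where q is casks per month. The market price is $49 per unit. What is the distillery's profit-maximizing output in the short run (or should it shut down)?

Variable cost is VC = 14q - 4q^2 + q^3, so AVC = VC/q = 14 - 4q + q^2 and MC = dTC/dq = 14 - 8q + 3q^2.
AVC hits its minimum where MC = AVC, at q = 2, giving min AVC = 14 - 4·2 + 2^2 = $10.
Since P = $49 ≥ min AVC = $10, price covers variable cost and the firm should produce.
Set P = MC: 49 = 14 - 8q + 3q^2 → -35 - 8q + 3q^2 = 0. The roots are q = -7/3 and q = 5; the profit-maximizing output is on the rising part of MC, so q* = 5.
Check: AVC at q = 5 is $19 ≤ P, so revenue covers variable cost.
Profit = P·q − TC = 49·5 − 596 = -$351, a loss, but smaller than the $501 fixed cost the firm would lose by shutting down.

Produce at q = 5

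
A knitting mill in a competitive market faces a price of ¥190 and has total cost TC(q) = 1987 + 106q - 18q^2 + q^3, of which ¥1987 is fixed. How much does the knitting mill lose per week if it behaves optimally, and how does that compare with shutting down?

Profit = -¥27 at q = 14

AVC = 106 - 18q + q^2; min AVC = ¥25 at q = 9. Since P = ¥190 ≥ min AVC, the firm produces.
With MC = 106 - 36q + 3q^2, P = MC on the upward-sloping part at q* = 14.
TR = 190·14 = 2660. TC = 1987 + 700 = 2687. Profit = 2660 − 2687 = -¥27.
Shutting down would mean losing the fixed cost of ¥1987, so operating at a loss of ¥27 is better by ¥1960.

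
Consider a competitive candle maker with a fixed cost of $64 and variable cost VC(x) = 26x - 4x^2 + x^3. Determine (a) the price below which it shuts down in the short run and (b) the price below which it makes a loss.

Shutdown price = min AVC. AVC = 26 - 4x + x^2, with vertex at x = 2 and minimum $22.
ATC = 64/x + 26 - 4x + x^2. Setting dATC/dx = −64/x^2 − 4 + 2x = 0 gives x = 4 (since 2·4^3 − 4·4^2 = 64).
min ATC = 64/4 + 26 − 4·4 + 4^2 = $42. That is the break-even price.
Between these two prices the firm operates at a loss; above $42 it earns a profit.

Shutdown price = $22; break-even price = $42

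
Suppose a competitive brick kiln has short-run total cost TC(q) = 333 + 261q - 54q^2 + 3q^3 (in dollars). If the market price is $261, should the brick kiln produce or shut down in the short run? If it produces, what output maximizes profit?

Produce at q = 12

Strip out fixed cost: VC = 261q - 54q^2 + 3q^3. Then AVC = 261 - 54q + 3q^2 and MC = 261 - 108q + 9q^2.
AVC is minimized where dAVC/dq = -54 + 6q = 0, at q = 9; min AVC = 261 - 54·9 + 3·9^2 = $18.
P = $261 exceeds min AVC = $18, so the firm stays open.
P = MC gives -108q + 9q^2 = 0, with roots 0 and 12. Take the larger (rising MC): q* = 12.
Check: AVC at q = 12 is $45 ≤ P, so revenue covers variable cost.
Profit = P·q − TC = 261·12 − 873 = $2259.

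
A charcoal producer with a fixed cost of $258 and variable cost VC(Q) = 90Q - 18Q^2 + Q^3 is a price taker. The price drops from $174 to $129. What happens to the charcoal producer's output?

Output falls from 14 to 13

MC = 90 - 36Q + 3Q^2; the shutdown threshold is min AVC = $9 (at Q = 9).
With P = $174 above the shutdown price, P = MC gives Q = 14.
At P = $129 ≥ min AVC, set P = MC: Q = 13. The firm stays open but cuts output.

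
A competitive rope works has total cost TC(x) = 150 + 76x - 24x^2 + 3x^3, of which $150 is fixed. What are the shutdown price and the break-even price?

Shutdown price = min AVC. AVC = 76 - 24x + 3x^2, with vertex at x = 4 and minimum $28.
ATC = 150/x + 76 - 24x + 3x^2. Setting dATC/dx = −150/x^2 − 24 + 6x = 0 gives x = 5 (since 6·5^3 − 24·5^2 = 150).
min ATC = 150/5 + 76 − 24·5 + 3·5^2 = $61. That is the break-even price.
Between these two prices the firm operates at a loss; above $61 it earns a profit.

Shutdown price = $28; break-even price = $61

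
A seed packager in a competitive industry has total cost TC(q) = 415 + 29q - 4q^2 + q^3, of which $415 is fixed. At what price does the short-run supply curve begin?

$25 per unit

Short-run supply begins at min AVC. From VC = 29q - 4q^2 + q^3, AVC = 29 - 4q + q^2.
At the minimum of AVC, MC = AVC. MC = 29 - 8q + 3q^2; setting MC = AVC gives 2q^2 - 4q = 0, so q = 2. min AVC = 25.
For P < $25 the firm produces nothing.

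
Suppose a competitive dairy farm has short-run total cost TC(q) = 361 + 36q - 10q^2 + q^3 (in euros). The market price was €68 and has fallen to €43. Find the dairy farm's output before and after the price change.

Output falls from 8 to 7

MC = 36 - 20q + 3q^2; the shutdown threshold is min AVC = €11 (at q = 5).
With P = €68 above the shutdown price, P = MC gives q = 8.
At P = €43 ≥ min AVC, set P = MC: q = 7. The firm stays open but cuts output.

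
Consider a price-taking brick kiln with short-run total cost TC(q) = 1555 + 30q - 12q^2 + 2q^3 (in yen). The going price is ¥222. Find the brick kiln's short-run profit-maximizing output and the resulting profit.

AVC = 30 - 12q + 2q^2; min AVC = ¥12 at q = 3. Since P = ¥222 ≥ min AVC, the firm produces.
With MC = 30 - 24q + 6q^2, P = MC on the upward-sloping part at q* = 8.
TR = 222·8 = 1776. TC = 1555 + 496 = 2051. Profit = 1776 − 2051 = -¥275.
Shutting down would mean losing the fixed cost of ¥1555, so operating at a loss of ¥275 is better by ¥1280.

Profit = -¥275 at q = 8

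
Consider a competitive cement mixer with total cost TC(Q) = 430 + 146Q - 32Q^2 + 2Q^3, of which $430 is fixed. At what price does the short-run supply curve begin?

$18 per unit

Short-run supply begins at min AVC. From VC = 146Q - 32Q^2 + 2Q^3, AVC = 146 - 32Q + 2Q^2.
At the minimum of AVC, MC = AVC. MC = 146 - 64Q + 6Q^2; setting MC = AVC gives 4Q^2 - 32Q = 0, so Q = 8. min AVC = 18.
The firm shuts down for any P below $18.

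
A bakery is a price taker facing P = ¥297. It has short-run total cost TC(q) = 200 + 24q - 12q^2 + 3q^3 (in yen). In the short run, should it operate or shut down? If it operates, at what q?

Variable cost is VC = 24q - 12q^2 + 3q^3, so AVC = VC/q = 24 - 12q + 3q^2 and MC = dTC/dq = 24 - 24q + 9q^2.
AVC hits its minimum where MC = AVC, at q = 2, giving min AVC = 24 - 12·2 + 3·2^2 = ¥12.
Since P = ¥297 ≥ min AVC = ¥12, price covers variable cost and the firm should produce.
P = MC gives -273 - 24q + 9q^2 = 0, with roots -13/3 and 7. Take the larger (rising MC): q* = 7.
Check: AVC at q = 7 is ¥87 ≤ P, so revenue covers variable cost.
Profit = P·q − TC = 297·7 − 809 = ¥1270.

Produce at q = 7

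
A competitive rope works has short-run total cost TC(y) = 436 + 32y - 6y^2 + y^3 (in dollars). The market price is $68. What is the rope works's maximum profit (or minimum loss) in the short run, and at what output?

AVC = 32 - 6y + y^2 has its minimum $23 at y = 3; price $68 clears that bar, so the firm operates.
With MC = 32 - 12y + 3y^2, P = MC on the upward-sloping part at y* = 6.
TR = 68·6 = 408. TC = 436 + 192 = 628. Profit = 408 − 628 = -$220.
By producing, the firm covers all variable cost plus $216 of fixed cost; shutting down would lose the full $436.

Profit = -$220 at y = 6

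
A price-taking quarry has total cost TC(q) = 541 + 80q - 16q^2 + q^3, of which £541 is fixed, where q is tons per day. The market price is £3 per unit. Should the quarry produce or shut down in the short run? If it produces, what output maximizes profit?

From TC, MC = TC'(q) = 80 - 32q + 3q^2 and AVC = VC/q = 80 - 16q + q^2.
AVC is minimized where dAVC/dq = -16 + 2q = 0, at q = 8; min AVC = 80 - 16·8 + 8^2 = £16.
Since P = £3 < min AVC = £16, price fails to cover variable cost at any output.
The firm minimizes its loss by shutting down and losing only its fixed cost of £541.

Shut down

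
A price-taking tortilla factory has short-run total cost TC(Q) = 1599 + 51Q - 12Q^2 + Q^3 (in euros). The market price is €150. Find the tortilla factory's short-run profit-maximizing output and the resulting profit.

Profit = -€389 at Q = 11

AVC = 51 - 12Q + Q^2; min AVC = €15 at Q = 6. Since P = €150 ≥ min AVC, the firm produces.
MC = 51 - 24Q + 3Q^2. Setting P = MC and taking the root on the rising branch gives Q* = 11.
TR = 150·11 = 1650. TC = 1599 + 440 = 2039. Profit = 1650 − 2039 = -€389.
Shutting down would mean losing the fixed cost of €1599, so operating at a loss of €389 is better by €1210.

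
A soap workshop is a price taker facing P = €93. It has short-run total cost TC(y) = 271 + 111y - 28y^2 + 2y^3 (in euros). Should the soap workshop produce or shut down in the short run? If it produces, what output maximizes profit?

Strip out fixed cost: VC = 111y - 28y^2 + 2y^3. Then AVC = 111 - 28y + 2y^2 and MC = 111 - 56y + 6y^2.
AVC hits its minimum where MC = AVC, at y = 7, giving min AVC = 111 - 28·7 + 2·7^2 = €13.
Because €93 ≥ €13, revenue can cover variable cost; the firm operates.
P = MC gives 18 - 56y + 6y^2 = 0, with roots 1/3 and 9. Take the larger (rising MC): y* = 9.
Check: AVC at y = 9 is €21 ≤ P, so revenue covers variable cost.
Profit = P·y − TC = 93·9 − 460 = €377.

Produce at y = 9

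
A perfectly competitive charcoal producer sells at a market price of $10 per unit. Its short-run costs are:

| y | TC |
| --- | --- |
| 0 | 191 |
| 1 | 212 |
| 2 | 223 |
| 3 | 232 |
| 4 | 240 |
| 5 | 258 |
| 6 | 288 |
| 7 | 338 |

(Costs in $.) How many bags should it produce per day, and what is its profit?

Tabulate TR − TC: y=0: -191; y=1: -202; y=2: -203; y=3: -202; y=4: -200; y=5: -208; y=6: -228; y=7: -268.
Profit is highest at y = 0. Equivalently, the lowest AVC in the table is 49/4 ≈ $12.25 at y = 4, and P = $10 falls below it — price never covers variable cost, so the firm shuts down and loses only its fixed cost.

y = 0 (shut down); profit = -$191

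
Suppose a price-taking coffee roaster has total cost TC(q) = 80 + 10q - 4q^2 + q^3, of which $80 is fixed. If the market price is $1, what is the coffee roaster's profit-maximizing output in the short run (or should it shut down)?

Shut down

Variable cost is VC = 10q - 4q^2 + q^3, so AVC = VC/q = 10 - 4q + q^2 and MC = dTC/dq = 10 - 8q + 3q^2.
The AVC parabola has its vertex at q = 4/2 = 2, where AVC = 10 - 4·2 + 2^2 = $6.
Since P = $1 < min AVC = $6, price fails to cover variable cost at any output.
Shutting down limits the loss to fixed cost, $80.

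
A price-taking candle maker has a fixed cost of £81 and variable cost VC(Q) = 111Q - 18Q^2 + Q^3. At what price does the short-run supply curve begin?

£30 per unit

The firm shuts down when price falls below the minimum of average variable cost. AVC = VC/Q = 111 - 18Q + Q^2.
dAVC/dQ = -18 + 2Q = 0 gives Q = 9. min AVC = 111 - 18·9 + 9^2 = 30.
So the shutdown price is £30.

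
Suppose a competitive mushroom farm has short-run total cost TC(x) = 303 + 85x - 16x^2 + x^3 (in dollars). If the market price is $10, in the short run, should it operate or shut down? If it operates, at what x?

Variable cost is VC = 85x - 16x^2 + x^3, so AVC = VC/x = 85 - 16x + x^2 and MC = dTC/dx = 85 - 32x + 3x^2.
AVC is minimized where dAVC/dx = -16 + 2x = 0, at x = 8; min AVC = 85 - 16·8 + 8^2 = $21.
Since P = $10 < min AVC = $21, price fails to cover variable cost at any output.
Shutting down limits the loss to fixed cost, $303.

Shut down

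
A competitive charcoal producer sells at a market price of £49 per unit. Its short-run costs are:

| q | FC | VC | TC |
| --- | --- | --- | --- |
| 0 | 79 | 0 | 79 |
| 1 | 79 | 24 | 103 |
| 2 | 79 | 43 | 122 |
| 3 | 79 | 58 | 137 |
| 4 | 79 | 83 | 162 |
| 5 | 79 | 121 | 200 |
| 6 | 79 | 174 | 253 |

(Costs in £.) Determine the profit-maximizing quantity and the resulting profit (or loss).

Compute π = P·q − TC at each output: q=0: -79; q=1: -54; q=2: -24; q=3: 10; q=4: 34; q=5: 45; q=6: 41.
Profit is maximized at q = 5. AVC there is 121/5 = £24.20 ≤ P, so producing beats shutting down (which would give -£79).

q = 5; profit = £45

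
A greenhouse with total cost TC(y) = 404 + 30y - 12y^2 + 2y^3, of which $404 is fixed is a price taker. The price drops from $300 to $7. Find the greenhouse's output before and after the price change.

Output falls from 9 to 0 (the firm shuts down)

MC = 30 - 24y + 6y^2; the shutdown threshold is min AVC = $12 (at y = 3).
With P = $300 above the shutdown price, P = MC gives y = 9.
At P = $7 < min AVC = $12, price no longer covers variable cost at any output, so the firm shuts down: y = 0.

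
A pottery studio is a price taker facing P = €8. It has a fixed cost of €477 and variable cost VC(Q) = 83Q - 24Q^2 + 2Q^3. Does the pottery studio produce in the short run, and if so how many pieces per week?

Shut down

Strip out fixed cost: VC = 83Q - 24Q^2 + 2Q^3. Then AVC = 83 - 24Q + 2Q^2 and MC = 83 - 48Q + 6Q^2.
AVC is minimized where dAVC/dQ = -24 + 4Q = 0, at Q = 6; min AVC = 83 - 24·6 + 2·6^2 = €11.
P = €8 lies below min AVC = €11; no output level covers variable cost.
Best response: produce nothing and absorb the €477 fixed cost.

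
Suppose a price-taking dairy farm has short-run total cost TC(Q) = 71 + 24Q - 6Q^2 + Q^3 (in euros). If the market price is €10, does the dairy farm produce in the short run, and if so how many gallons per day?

Shut down

From TC, MC = TC'(Q) = 24 - 12Q + 3Q^2 and AVC = VC/Q = 24 - 6Q + Q^2.
The AVC parabola has its vertex at Q = 6/2 = 3, where AVC = 24 - 6·3 + 3^2 = €15.
With P < min AVC (€10 < €15), every unit sold adds to the loss.
Best response: produce nothing and absorb the €71 fixed cost.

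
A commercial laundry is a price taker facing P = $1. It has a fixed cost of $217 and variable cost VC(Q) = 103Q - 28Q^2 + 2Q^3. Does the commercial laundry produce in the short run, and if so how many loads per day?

From TC, MC = TC'(Q) = 103 - 56Q + 6Q^2 and AVC = VC/Q = 103 - 28Q + 2Q^2.
AVC hits its minimum where MC = AVC, at Q = 7, giving min AVC = 103 - 28·7 + 2·7^2 = $5.
Since P = $1 < min AVC = $5, price fails to cover variable cost at any output.
Best response: produce nothing and absorb the $217 fixed cost.

Shut down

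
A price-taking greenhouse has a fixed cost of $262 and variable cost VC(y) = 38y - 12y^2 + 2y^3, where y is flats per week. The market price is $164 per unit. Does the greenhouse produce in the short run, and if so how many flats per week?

Variable cost is VC = 38y - 12y^2 + 2y^3, so AVC = VC/y = 38 - 12y + 2y^2 and MC = dTC/dy = 38 - 24y + 6y^2.
AVC is minimized where dAVC/dy = -12 + 4y = 0, at y = 3; min AVC = 38 - 12·3 + 2·3^2 = $20.
P = $164 exceeds min AVC = $20, so the firm stays open.
Set P = MC: 164 = 38 - 24y + 6y^2 → -126 - 24y + 6y^2 = 0. The roots are y = -3 and y = 7; the profit-maximizing output is on the rising part of MC, so y* = 7.
Check: AVC at y = 7 is $52 ≤ P, so revenue covers variable cost.
Profit = P·y − TC = 164·7 − 626 = $522.

Produce at y = 7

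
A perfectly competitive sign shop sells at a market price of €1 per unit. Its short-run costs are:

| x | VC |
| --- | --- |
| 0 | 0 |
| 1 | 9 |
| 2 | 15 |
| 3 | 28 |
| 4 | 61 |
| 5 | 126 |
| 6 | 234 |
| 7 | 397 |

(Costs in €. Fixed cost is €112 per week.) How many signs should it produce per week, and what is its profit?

Tabulate TR − TC: x=0: -112; x=1: -120; x=2: -125; x=3: -137; x=4: -169; x=5: -233; x=6: -340; x=7: -502.
Profit is highest at x = 0. Equivalently, the lowest AVC in the table is 15/2 ≈ €7.50 at x = 2, and P = €1 falls below it — price never covers variable cost, so the firm shuts down and loses only its fixed cost.

x = 0 (shut down); profit = -€112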